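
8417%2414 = 1175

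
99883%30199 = 9286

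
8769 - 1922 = 6847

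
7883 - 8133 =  - 250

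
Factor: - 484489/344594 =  - 2^ ( - 1)*172297^( - 1 )*484489^1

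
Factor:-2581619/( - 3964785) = 3^ ( - 1 )*5^( - 1 ) * 11^( - 1 )*1237^1 * 2087^1*24029^( - 1 ) 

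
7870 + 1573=9443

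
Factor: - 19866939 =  - 3^1*31^1*213623^1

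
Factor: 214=2^1 *107^1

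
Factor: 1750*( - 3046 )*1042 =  -2^3*5^3*7^1*521^1*1523^1 = - 5554381000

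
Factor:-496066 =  - 2^1*248033^1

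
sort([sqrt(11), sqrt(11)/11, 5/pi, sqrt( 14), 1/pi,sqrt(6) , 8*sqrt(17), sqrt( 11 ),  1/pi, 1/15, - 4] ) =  [ - 4,1/15, sqrt( 11)/11,1/pi,1/pi, 5/pi, sqrt(6),sqrt( 11), sqrt (11 ),sqrt(14), 8*sqrt ( 17)] 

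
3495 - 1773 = 1722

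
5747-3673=2074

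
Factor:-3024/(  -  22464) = 7/52 = 2^(-2) * 7^1 * 13^(-1 )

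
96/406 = 48/203 = 0.24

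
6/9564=1/1594  =  0.00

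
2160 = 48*45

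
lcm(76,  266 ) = 532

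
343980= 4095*84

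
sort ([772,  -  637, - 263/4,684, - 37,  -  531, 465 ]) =[ - 637, - 531, - 263/4,- 37, 465, 684,772 ] 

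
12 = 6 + 6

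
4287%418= 107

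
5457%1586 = 699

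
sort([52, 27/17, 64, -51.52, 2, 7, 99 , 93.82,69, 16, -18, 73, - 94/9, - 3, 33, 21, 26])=[ - 51.52,-18,-94/9,-3,27/17,2, 7, 16, 21,26, 33,52,  64,69,73,  93.82,  99 ]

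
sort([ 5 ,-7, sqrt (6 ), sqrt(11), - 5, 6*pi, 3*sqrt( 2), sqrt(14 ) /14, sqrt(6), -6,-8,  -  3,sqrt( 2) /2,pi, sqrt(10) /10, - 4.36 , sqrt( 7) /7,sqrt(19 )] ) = [- 8, - 7 ,  -  6,-5 , - 4.36, - 3, sqrt ( 14)/14, sqrt(10) /10, sqrt(7)/7,  sqrt(2) /2 , sqrt (6),sqrt( 6 ),pi,sqrt( 11),3*sqrt( 2 )  ,  sqrt(19), 5, 6*pi ] 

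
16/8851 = 16/8851  =  0.00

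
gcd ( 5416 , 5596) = 4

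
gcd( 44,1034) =22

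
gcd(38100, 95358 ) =6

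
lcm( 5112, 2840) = 25560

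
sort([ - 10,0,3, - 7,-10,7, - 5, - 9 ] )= [ - 10, - 10, - 9,-7, - 5,0,  3,7]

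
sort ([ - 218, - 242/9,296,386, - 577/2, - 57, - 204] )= [-577/2,-218,  -  204,-57, - 242/9 , 296 , 386 ]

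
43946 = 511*86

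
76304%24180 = 3764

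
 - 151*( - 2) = 302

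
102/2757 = 34/919 = 0.04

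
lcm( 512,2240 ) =17920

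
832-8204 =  - 7372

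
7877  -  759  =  7118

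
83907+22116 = 106023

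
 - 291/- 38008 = 291/38008   =  0.01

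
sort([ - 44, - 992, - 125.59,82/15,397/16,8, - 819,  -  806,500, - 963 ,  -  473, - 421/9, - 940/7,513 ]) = [ - 992 , - 963, - 819,-806,- 473, - 940/7,-125.59,-421/9, - 44,82/15, 8,397/16,  500,513]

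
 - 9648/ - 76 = 2412/19 = 126.95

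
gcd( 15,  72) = 3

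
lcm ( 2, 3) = 6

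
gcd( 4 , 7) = 1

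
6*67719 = 406314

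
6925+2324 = 9249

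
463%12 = 7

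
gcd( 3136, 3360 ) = 224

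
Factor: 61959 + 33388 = 95347 =7^1*53^1*257^1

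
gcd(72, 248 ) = 8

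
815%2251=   815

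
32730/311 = 32730/311=105.24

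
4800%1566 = 102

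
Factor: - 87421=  - 87421^1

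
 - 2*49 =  - 98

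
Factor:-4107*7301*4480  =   - 2^7*3^1*5^1*7^3*37^2*149^1 = -134333727360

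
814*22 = 17908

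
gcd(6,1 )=1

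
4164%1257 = 393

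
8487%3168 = 2151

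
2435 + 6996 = 9431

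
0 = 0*5349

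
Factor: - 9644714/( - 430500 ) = 2^(-1 ) * 3^ ( - 1)*5^( - 3) * 7^(  -  1)*41^( - 1 )*103^1*46819^1   =  4822357/215250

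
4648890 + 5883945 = 10532835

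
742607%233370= 42497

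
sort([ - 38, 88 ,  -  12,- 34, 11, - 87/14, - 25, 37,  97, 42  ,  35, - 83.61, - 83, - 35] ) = [ - 83.61, - 83 , - 38, - 35, - 34,-25, - 12, - 87/14, 11, 35, 37,  42, 88, 97]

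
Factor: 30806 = 2^1 * 73^1*211^1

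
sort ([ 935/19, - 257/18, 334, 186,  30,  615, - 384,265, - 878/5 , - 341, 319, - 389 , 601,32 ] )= [ - 389,- 384, - 341 , - 878/5, - 257/18 , 30 , 32,935/19, 186, 265, 319, 334,  601,615 ] 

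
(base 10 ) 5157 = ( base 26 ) 7G9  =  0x1425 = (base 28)6g5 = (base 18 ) FG9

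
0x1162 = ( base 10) 4450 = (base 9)6084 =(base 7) 15655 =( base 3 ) 20002211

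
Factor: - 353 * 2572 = -907916 = - 2^2*353^1*643^1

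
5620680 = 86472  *65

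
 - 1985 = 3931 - 5916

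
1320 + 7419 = 8739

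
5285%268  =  193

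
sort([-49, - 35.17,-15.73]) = [  -  49, - 35.17, - 15.73]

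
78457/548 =143  +  93/548 = 143.17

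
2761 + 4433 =7194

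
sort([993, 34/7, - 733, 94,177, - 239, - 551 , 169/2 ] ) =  [ - 733, - 551, - 239, 34/7, 169/2 , 94, 177,993] 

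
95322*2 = 190644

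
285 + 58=343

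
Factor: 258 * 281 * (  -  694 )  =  -2^2*3^1*43^1 * 281^1*347^1 = - 50313612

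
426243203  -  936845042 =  - 510601839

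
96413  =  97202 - 789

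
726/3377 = 66/307 = 0.21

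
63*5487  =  345681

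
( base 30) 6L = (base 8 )311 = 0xc9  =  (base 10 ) 201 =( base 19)ab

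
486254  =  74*6571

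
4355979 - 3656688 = 699291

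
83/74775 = 83/74775 = 0.00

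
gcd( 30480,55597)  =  1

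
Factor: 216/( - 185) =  - 2^3*3^3*5^( - 1)*37^ ( - 1) 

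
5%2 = 1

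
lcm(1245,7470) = 7470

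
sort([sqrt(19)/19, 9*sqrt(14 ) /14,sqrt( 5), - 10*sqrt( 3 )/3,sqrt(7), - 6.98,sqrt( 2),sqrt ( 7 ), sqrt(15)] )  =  [ - 6.98, - 10* sqrt(3)/3,sqrt( 19)/19,sqrt(2) , sqrt(5 ),9*sqrt( 14 )/14,sqrt(7), sqrt(7),sqrt(15)] 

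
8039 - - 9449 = 17488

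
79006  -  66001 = 13005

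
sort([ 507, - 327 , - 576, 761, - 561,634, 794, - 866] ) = [ - 866 , - 576, - 561, - 327, 507,634,761,  794]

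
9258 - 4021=5237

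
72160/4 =18040 = 18040.00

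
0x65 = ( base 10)101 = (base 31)38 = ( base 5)401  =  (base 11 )92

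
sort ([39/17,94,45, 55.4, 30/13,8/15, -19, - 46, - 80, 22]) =[ - 80,  -  46, - 19, 8/15, 39/17, 30/13 , 22,45,55.4, 94]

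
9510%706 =332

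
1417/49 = 28 + 45/49 =28.92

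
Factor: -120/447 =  - 2^3*5^1 * 149^( - 1) = -40/149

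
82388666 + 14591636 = 96980302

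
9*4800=43200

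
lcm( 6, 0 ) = 0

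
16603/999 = 16 + 619/999 = 16.62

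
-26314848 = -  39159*672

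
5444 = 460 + 4984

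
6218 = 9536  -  3318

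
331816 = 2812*118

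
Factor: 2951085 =3^1*5^1*196739^1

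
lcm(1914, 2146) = 70818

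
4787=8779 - 3992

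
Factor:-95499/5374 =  - 2^(-1)*3^6*131^1*2687^(-1)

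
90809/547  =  90809/547=166.01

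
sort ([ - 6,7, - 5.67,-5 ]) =[ - 6,  -  5.67, - 5,7]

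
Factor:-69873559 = - 7^3*203713^1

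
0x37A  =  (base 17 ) 316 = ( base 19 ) 28G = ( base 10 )890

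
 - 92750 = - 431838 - -339088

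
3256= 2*1628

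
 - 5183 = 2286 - 7469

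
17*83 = 1411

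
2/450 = 1/225 = 0.00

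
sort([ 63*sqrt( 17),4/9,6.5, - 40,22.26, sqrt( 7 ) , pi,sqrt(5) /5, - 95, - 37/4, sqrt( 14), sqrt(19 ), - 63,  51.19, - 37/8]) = [ - 95,  -  63, - 40 , -37/4,  -  37/8,4/9,sqrt( 5)/5,sqrt ( 7 ),pi, sqrt( 14), sqrt( 19 ), 6.5, 22.26, 51.19,63 * sqrt( 17 )] 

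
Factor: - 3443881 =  - 7^1 * 491983^1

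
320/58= 160/29 = 5.52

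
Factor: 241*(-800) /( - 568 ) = 24100/71= 2^2*5^2*71^( - 1)  *  241^1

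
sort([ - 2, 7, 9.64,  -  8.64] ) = [ - 8.64, - 2,7, 9.64]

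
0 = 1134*0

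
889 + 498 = 1387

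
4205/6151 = 4205/6151 = 0.68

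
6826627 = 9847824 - 3021197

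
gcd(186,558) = 186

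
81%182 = 81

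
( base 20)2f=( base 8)67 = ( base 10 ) 55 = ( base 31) 1O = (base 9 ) 61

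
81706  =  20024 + 61682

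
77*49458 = 3808266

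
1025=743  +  282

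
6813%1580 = 493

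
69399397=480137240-410737843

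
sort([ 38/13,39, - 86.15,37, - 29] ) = [- 86.15, - 29, 38/13,37,39 ] 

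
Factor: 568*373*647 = 137076008 =2^3*71^1*373^1*647^1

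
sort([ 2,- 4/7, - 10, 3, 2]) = [ - 10, - 4/7, 2, 2, 3 ] 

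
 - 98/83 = - 98/83 = - 1.18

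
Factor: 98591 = 19^1*5189^1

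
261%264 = 261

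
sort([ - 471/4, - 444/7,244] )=[-471/4, - 444/7,244] 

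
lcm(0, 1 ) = 0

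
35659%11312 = 1723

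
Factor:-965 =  - 5^1*193^1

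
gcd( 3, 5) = 1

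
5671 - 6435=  - 764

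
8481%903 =354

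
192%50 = 42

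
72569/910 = 10367/130 = 79.75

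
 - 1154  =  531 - 1685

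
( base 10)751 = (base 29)PQ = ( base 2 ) 1011101111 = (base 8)1357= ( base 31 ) O7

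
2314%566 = 50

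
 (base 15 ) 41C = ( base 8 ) 1637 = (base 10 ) 927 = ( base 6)4143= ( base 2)1110011111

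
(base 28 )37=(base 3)10101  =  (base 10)91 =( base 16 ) 5b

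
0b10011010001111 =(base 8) 23217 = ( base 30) AT1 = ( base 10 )9871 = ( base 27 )deg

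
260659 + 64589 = 325248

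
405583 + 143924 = 549507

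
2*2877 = 5754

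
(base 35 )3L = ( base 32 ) 3U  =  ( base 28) 4e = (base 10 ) 126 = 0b1111110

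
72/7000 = 9/875 = 0.01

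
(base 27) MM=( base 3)211211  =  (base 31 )jr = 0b1001101000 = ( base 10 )616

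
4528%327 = 277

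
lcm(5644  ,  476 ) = 39508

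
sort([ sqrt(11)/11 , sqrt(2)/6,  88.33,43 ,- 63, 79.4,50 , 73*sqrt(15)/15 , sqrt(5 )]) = [ - 63,sqrt(2)/6, sqrt( 11)/11,sqrt(5), 73*sqrt(15)/15,43,50,79.4,88.33]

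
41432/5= 41432/5=8286.40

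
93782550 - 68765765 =25016785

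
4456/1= 4456  =  4456.00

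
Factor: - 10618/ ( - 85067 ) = 2^1*257^( - 1 )*331^( - 1)*5309^1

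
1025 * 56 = 57400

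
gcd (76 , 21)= 1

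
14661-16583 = -1922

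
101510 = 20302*5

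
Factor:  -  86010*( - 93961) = 8081585610 = 2^1 * 3^1*5^1* 7^1*31^1*47^1 * 61^1*433^1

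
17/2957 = 17/2957 = 0.01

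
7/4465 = 7/4465 = 0.00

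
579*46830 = 27114570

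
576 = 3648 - 3072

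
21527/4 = 21527/4 = 5381.75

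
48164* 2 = 96328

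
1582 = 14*113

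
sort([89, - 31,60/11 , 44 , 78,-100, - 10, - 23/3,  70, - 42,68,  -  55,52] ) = [ - 100, - 55, - 42, - 31, - 10,  -  23/3,60/11, 44,  52,68,70,78,89]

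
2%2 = 0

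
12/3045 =4/1015 = 0.00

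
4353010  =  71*61310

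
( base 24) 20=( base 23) 22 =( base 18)2c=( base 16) 30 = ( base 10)48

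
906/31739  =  906/31739 = 0.03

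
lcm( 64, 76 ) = 1216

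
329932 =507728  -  177796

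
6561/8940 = 2187/2980=0.73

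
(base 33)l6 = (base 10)699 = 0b1010111011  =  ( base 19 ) 1HF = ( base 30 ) N9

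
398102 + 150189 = 548291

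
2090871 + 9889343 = 11980214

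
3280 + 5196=8476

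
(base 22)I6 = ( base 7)1113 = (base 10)402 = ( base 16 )192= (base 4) 12102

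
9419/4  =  2354 + 3/4=2354.75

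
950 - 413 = 537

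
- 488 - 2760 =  - 3248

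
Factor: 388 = 2^2*97^1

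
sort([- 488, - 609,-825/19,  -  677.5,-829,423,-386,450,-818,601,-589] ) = [ - 829, - 818 , - 677.5,-609,-589, -488, - 386, - 825/19,423,450,601] 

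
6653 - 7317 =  - 664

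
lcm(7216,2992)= 122672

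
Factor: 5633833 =5633833^1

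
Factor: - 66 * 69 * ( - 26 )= 2^2*3^2 * 11^1*13^1 * 23^1 = 118404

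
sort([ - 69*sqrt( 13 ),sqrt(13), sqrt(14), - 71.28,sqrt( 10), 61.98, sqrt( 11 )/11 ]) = [ - 69*sqrt(13 ) ,  -  71.28, sqrt( 11 )/11,  sqrt( 10) , sqrt( 13 ),sqrt( 14), 61.98]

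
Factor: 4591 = 4591^1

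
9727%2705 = 1612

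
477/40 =11 + 37/40 = 11.93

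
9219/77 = 1317/11 = 119.73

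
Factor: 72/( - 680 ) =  -3^2*5^ ( - 1)*17^( - 1)=- 9/85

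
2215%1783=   432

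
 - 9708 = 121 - 9829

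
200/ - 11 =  - 200/11 = - 18.18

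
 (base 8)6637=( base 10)3487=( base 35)2TM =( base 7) 13111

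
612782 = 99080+513702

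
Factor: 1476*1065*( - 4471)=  - 2^2* 3^3*5^1*17^1*41^1*71^1*263^1 = - 7028143740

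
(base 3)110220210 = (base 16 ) 24C9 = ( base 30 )adr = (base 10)9417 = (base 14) 3609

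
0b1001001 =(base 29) 2f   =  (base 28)2H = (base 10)73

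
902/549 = 1 + 353/549 = 1.64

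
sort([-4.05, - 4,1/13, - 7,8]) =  [ - 7,  -  4.05,  -  4, 1/13,8]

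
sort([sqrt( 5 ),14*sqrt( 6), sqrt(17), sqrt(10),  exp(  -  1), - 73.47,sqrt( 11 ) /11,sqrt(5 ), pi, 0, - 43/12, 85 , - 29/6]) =[ - 73.47, - 29/6, - 43/12 , 0, sqrt( 11)/11,exp( - 1 ),sqrt( 5),sqrt(5),pi, sqrt( 10 ), sqrt( 17), 14 * sqrt(6),  85 ]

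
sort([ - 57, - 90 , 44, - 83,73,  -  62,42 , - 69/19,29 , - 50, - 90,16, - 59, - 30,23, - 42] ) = [ - 90, - 90, - 83, - 62, - 59, - 57, - 50  , - 42, - 30, - 69/19, 16,23,29, 42 , 44, 73 ]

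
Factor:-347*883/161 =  - 306401/161=- 7^( - 1)*23^(  -  1 )*347^1*883^1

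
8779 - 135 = 8644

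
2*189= 378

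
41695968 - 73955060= - 32259092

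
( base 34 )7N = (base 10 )261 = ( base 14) 149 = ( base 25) AB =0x105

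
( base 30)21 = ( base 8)75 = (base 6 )141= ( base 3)2021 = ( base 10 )61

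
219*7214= 1579866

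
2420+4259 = 6679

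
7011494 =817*8582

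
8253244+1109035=9362279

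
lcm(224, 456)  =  12768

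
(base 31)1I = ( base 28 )1l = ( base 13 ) 3a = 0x31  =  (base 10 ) 49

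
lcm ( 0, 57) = 0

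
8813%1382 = 521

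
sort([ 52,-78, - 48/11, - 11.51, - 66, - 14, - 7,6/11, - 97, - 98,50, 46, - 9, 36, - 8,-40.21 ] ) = [ - 98, - 97, - 78, - 66, - 40.21, - 14, - 11.51,  -  9, -8,- 7, - 48/11,6/11, 36,46,50 , 52] 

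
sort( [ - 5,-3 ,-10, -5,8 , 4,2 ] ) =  [ - 10, - 5,-5, - 3,2, 4,8]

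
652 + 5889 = 6541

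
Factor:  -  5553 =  - 3^2  *  617^1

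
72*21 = 1512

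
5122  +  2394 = 7516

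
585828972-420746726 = 165082246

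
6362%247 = 187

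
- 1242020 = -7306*170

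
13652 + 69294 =82946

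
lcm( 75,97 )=7275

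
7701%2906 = 1889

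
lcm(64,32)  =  64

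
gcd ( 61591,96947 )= 1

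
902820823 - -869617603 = 1772438426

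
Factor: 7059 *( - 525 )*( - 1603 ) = 3^2*5^2*7^2*13^1 * 181^1*229^1 = 5940677925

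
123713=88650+35063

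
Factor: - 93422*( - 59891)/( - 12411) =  - 2^1*3^ ( - 2 ) * 13^1 * 17^1*197^( - 1 )* 271^1 * 6673^1 = - 799305286/1773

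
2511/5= 502 + 1/5 = 502.20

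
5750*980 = 5635000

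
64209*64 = 4109376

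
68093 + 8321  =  76414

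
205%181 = 24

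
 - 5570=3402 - 8972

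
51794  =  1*51794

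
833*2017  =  1680161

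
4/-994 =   -  2/497 = - 0.00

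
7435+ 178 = 7613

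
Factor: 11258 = 2^1*13^1 * 433^1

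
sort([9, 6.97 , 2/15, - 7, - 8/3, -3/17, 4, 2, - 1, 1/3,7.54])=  [-7, -8/3, - 1,-3/17,2/15, 1/3 , 2, 4 , 6.97, 7.54 , 9]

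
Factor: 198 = 2^1*3^2*11^1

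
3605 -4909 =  - 1304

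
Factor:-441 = -3^2*7^2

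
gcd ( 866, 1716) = 2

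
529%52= 9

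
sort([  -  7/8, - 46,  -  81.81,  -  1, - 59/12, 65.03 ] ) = [-81.81, - 46,-59/12 , - 1, - 7/8,65.03]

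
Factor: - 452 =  - 2^2*113^1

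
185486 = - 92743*(-2 ) 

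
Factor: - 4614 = - 2^1*3^1*769^1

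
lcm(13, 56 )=728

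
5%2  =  1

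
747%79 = 36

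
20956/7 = 20956/7  =  2993.71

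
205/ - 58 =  - 4 + 27/58 = - 3.53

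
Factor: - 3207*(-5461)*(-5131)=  - 3^1*7^1*43^1*127^1 * 733^1*1069^1  =  -89861393937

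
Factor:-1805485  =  -5^1 *11^1*17^1*1931^1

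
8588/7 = 8588/7 = 1226.86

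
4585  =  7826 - 3241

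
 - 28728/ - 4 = 7182/1 = 7182.00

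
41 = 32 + 9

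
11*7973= 87703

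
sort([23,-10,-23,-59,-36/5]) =[-59, - 23, - 10, - 36/5,23] 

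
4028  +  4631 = 8659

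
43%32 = 11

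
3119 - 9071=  - 5952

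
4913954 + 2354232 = 7268186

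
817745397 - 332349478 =485395919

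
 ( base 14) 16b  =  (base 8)443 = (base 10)291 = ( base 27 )al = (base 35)8b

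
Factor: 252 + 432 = 2^2 * 3^2*19^1 = 684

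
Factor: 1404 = 2^2*3^3*13^1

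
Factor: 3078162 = 2^1*3^4 *19001^1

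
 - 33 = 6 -39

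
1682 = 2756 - 1074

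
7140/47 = 7140/47 = 151.91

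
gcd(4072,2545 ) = 509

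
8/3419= 8/3419  =  0.00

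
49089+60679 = 109768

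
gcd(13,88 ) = 1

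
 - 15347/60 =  - 15347/60 = - 255.78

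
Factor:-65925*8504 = -560626200= - 2^3*3^2*5^2*293^1*1063^1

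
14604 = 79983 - 65379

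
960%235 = 20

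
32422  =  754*43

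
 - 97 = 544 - 641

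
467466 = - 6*(- 77911)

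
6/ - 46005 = - 2/15335 =- 0.00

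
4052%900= 452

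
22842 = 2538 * 9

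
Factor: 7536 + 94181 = 101717 = 7^1*11^1 *1321^1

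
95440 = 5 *19088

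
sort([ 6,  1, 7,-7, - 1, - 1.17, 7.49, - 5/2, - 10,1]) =[-10, -7,-5/2, - 1.17, - 1, 1,1, 6, 7,7.49]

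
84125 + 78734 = 162859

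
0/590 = 0 = 0.00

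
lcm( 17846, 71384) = 71384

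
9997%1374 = 379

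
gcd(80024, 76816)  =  8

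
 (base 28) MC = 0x274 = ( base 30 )ks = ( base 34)IG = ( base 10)628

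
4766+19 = 4785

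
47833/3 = 47833/3 = 15944.33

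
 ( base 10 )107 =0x6b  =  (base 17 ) 65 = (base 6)255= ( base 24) 4B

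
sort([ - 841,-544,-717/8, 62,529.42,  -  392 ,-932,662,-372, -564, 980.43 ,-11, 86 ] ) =[ - 932, - 841, - 564,  -  544, - 392, - 372, - 717/8, - 11, 62 , 86,529.42,662,980.43] 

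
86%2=0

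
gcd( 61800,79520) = 40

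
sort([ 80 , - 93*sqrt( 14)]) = [-93 *sqrt( 14), 80]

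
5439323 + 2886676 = 8325999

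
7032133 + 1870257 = 8902390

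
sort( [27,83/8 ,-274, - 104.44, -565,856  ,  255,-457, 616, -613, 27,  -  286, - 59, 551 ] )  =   [ - 613,  -  565,  -  457, - 286, - 274, - 104.44,  -  59,83/8,27,27, 255,551,616,  856]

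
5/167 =5/167 = 0.03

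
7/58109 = 7/58109 = 0.00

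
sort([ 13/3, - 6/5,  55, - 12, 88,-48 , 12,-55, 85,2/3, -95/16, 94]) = [ - 55,- 48, - 12,  -  95/16, - 6/5, 2/3, 13/3, 12 , 55, 85,88,94]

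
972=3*324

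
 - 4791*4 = - 19164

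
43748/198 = 220 +94/99=220.95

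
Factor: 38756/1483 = 2^2*1483^ ( -1)*9689^1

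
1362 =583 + 779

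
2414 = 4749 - 2335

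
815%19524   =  815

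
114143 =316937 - 202794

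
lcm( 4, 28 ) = 28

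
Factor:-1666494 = -2^1*3^8*127^1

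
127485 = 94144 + 33341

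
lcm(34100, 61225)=2693900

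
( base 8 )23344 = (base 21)11C2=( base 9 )14582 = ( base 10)9956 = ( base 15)2e3b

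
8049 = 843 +7206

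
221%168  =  53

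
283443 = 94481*3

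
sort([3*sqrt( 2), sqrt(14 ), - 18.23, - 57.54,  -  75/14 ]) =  [ - 57.54, - 18.23, - 75/14, sqrt(14), 3*sqrt (2)]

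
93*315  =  29295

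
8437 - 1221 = 7216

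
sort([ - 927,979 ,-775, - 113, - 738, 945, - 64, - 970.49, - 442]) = [ - 970.49,-927, - 775,-738, -442, -113, -64, 945,979 ] 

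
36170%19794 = 16376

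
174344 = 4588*38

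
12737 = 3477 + 9260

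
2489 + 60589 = 63078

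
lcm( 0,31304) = 0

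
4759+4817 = 9576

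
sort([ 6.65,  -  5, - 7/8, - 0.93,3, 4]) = [ - 5, - 0.93, - 7/8,3,4, 6.65]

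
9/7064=9/7064 =0.00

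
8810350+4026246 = 12836596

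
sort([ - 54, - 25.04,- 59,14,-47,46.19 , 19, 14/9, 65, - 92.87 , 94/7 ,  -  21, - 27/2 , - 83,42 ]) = [ - 92.87,-83, - 59, - 54 , - 47,-25.04,-21, -27/2, 14/9, 94/7, 14, 19, 42, 46.19,65] 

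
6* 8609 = 51654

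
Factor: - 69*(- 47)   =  3243 = 3^1*  23^1*47^1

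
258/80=3 + 9/40 = 3.23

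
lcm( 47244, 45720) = 1417320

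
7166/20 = 358 + 3/10 = 358.30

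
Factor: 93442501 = 37^1*2525473^1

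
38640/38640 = 1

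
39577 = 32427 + 7150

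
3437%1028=353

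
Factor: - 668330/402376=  - 2^( - 2 )*5^1*73^( - 1 )*97^1 =- 485/292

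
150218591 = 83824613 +66393978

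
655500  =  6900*95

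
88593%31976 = 24641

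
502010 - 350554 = 151456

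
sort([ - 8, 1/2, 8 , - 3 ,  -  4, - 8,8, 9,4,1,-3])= [-8, - 8 , - 4, - 3, - 3, 1/2,1, 4,8, 8,9] 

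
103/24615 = 103/24615 = 0.00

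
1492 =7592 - 6100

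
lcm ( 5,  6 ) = 30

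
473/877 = 473/877 = 0.54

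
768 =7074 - 6306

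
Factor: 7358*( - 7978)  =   - 2^2 * 13^1 * 283^1 * 3989^1 = - 58702124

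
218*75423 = 16442214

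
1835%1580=255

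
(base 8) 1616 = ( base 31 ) TB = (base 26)190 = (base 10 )910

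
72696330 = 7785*9338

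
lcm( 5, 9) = 45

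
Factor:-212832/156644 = - 53208/39161=-  2^3 * 3^2*739^1 * 39161^( - 1 ) 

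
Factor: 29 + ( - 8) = 21 = 3^1 *7^1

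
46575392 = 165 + 46575227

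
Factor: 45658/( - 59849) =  - 74/97 = - 2^1*37^1 * 97^ ( - 1 ) 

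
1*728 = 728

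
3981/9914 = 3981/9914 = 0.40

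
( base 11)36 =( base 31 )18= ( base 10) 39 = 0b100111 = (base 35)14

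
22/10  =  11/5 = 2.20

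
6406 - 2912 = 3494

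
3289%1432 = 425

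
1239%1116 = 123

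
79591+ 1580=81171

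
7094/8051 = 7094/8051 = 0.88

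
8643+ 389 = 9032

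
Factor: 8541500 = 2^2*5^3*11^1*1553^1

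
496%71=70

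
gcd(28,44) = 4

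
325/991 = 325/991 = 0.33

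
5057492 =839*6028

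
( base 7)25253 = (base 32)6FT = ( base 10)6653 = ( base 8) 14775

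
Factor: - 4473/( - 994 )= 2^( - 1)*3^2  =  9/2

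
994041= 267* 3723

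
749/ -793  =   - 1+44/793 = - 0.94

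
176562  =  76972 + 99590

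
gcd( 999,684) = 9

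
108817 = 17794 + 91023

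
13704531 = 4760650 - -8943881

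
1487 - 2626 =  - 1139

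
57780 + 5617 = 63397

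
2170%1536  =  634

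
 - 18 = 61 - 79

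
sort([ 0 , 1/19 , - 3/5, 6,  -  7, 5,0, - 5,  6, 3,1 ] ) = [ - 7, - 5, - 3/5,  0 , 0,1/19, 1 , 3, 5, 6,6] 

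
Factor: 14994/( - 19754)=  - 63/83 = - 3^2*7^1*83^( - 1)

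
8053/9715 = 8053/9715 =0.83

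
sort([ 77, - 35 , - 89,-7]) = [ - 89, - 35, - 7 , 77] 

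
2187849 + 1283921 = 3471770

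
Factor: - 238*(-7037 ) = 1674806 = 2^1*7^1*17^1*31^1* 227^1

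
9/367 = 9/367 = 0.02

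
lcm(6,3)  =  6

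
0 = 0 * 61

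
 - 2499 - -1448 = -1051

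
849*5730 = 4864770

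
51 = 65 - 14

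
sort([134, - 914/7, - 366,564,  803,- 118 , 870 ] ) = [-366, - 914/7 ,- 118,134, 564, 803,870 ] 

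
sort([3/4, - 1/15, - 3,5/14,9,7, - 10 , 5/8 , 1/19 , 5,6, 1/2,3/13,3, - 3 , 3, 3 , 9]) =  [ - 10, - 3, - 3, - 1/15 , 1/19,3/13, 5/14 , 1/2, 5/8, 3/4  ,  3, 3, 3,5 , 6,7, 9,9 ]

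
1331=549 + 782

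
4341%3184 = 1157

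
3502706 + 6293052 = 9795758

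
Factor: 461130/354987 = 153710/118329 = 2^1  *3^( - 1 )*  5^1*19^1*809^1*39443^ ( - 1)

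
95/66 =95/66  =  1.44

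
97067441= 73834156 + 23233285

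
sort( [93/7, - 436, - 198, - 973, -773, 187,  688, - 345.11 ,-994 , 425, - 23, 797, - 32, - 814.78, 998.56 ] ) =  [ - 994,-973, - 814.78, - 773, - 436, - 345.11, - 198 , - 32, - 23,93/7, 187, 425,  688, 797 , 998.56] 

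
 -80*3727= - 298160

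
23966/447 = 53 + 275/447 = 53.62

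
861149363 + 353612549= 1214761912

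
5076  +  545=5621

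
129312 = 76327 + 52985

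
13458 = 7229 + 6229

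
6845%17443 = 6845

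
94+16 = 110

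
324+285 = 609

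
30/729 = 10/243 = 0.04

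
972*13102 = 12735144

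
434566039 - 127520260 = 307045779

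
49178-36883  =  12295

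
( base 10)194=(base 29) 6k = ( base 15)CE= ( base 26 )7C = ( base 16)c2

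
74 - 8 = 66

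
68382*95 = 6496290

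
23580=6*3930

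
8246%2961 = 2324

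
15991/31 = 515 + 26/31=515.84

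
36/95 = 36/95 = 0.38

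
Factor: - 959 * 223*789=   -  3^1 * 7^1 * 137^1*223^1*263^1 = - 168733173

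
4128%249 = 144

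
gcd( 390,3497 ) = 13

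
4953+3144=8097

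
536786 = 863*622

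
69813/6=23271/2  =  11635.50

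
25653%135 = 3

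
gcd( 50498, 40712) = 14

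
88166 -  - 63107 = 151273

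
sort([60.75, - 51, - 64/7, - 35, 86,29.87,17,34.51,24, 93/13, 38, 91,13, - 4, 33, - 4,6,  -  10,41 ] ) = [ - 51 , - 35, - 10, - 64/7,- 4, - 4,6, 93/13,13,  17, 24 , 29.87, 33,34.51,38,41,60.75, 86,91 ]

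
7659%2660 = 2339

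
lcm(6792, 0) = 0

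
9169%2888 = 505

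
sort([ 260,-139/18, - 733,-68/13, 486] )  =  [-733, - 139/18,  -  68/13, 260,486] 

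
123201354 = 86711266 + 36490088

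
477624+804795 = 1282419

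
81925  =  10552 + 71373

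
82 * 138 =11316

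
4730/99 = 430/9= 47.78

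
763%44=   15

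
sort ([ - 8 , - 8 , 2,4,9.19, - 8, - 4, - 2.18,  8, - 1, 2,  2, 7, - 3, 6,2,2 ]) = [ - 8, - 8, - 8, - 4,-3,  -  2.18, - 1, 2,2, 2,  2, 2,4,  6, 7, 8, 9.19 ]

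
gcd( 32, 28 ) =4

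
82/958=41/479 = 0.09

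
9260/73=126+62/73 = 126.85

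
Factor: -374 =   -  2^1*11^1*17^1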